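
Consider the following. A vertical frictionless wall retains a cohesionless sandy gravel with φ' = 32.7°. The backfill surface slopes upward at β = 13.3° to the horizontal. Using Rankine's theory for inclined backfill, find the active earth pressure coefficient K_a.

K_a = cos β · (cos β − √(cos²β − cos²φ)) / (cos β + √(cos²β − cos²φ)).
cos β = 0.9732, cos φ = 0.8415, √(cos²β − cos²φ) = 0.4888.
K_a = 0.9732 × (0.9732 − 0.4888)/(0.9732 + 0.4888) = 0.3224.

0.322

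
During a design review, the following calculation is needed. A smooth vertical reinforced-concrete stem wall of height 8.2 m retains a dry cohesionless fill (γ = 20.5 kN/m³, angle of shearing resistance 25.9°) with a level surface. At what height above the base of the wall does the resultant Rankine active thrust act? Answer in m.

2.73 m

K_a = 0.3920.
The pressure distribution is triangular, so the resultant acts at H/3 above the base = 8.2/3 = 2.733 m.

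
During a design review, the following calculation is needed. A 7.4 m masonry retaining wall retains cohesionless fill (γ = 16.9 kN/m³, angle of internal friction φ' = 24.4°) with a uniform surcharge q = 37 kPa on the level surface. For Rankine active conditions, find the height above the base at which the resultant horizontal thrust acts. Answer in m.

2.93 m

K_a = 0.4153.
Triangular part P₁ = ½K_aγH² = 192.2 at H/3 = 2.467 m; rectangular part P₂ = K_a q H = 113.7 at H/2 = 3.700 m.
ȳ = (P₁·2.467 + P₂·3.700)/(P₁+P₂) = 2.925 m.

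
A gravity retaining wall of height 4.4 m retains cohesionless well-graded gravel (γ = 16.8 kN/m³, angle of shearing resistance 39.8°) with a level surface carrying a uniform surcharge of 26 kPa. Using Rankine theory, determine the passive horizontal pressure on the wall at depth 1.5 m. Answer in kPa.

K_p = (1 + sin φ)/(1 − sin φ) = 4.557.
σ_v = γz + q = 16.8 × 1.5 + 26 = 51.20 kPa.
σ_h = K_p σ_v = 4.557 × 51.20 = 233.3 kPa.

233 kPa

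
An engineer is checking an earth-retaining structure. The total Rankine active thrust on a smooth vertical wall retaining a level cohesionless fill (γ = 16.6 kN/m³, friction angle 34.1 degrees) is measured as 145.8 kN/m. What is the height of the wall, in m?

7.90 m

K_a = 0.2815. P_a = ½ K_a γ H² ⇒ H = √(2P_a/(K_a γ)).
H = √(2×145.8/(0.2815×16.6)) = 7.899 m.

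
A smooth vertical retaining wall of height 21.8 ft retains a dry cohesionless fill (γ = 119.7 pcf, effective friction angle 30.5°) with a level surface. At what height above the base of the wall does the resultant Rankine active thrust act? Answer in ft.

K_a = 0.3267.
The pressure distribution is triangular, so the resultant acts at H/3 above the base = 21.8/3 = 7.267 ft.

7.27 ft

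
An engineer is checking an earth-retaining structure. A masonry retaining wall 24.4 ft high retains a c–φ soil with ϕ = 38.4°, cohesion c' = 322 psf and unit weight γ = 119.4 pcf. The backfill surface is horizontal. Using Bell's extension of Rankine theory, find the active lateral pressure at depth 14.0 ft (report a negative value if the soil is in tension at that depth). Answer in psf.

K_a = (1 − sin φ)/(1 + sin φ) = 0.2337.
σ_a = K_a γ z − 2c√K_a = 0.2337×119.4×14.0 − 2×322×0.4834 = 79.32 psf.

79.3 psf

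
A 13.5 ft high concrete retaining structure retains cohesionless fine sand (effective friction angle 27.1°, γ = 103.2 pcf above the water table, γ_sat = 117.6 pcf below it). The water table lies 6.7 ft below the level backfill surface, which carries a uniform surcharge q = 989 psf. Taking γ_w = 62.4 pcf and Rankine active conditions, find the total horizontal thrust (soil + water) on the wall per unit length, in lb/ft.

K_a = tan²(45° − φ/2) = 0.3741.
γ' = 117.6 − 62.4 = 55.20 pcf. h₂ = H − d_w = 6.8 ft.
σ'_h: at surface K_a·q = 369.9; at WT K_a(q+γd_w) = 628.6; at base K_a(q+γd_w+γ'h₂) = 769.0 psf.
P₁ = ½(369.9+628.6)×6.7 = 3345; P₂ = ½(628.6+769.0)×6.8 = 4752; P_w = ½γ_w h₂² = 1443.
Total = 3345+4752+1443 = 9539 lb/ft.

9540 lb/ft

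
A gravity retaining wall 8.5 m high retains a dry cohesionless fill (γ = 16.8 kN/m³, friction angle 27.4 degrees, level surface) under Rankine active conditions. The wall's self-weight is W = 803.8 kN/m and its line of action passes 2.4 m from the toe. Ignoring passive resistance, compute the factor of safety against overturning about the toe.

3.03

K_a = tan²(45° − 27.4°/2) = 0.3697.
P_a = ½K_aγH² = 0.5×0.3697×16.8×8.5² = 224.4 kN/m, acting at H/3 = 2.833 m above the base.
Overturning moment M_o = P_a × H/3 = 224.4 × 2.833 = 635.7.
Resisting moment M_r = W × 2.4 = 803.8 × 2.4 = 1929.
FS_overturning = M_r/M_o = 1929/635.7 = 3.035.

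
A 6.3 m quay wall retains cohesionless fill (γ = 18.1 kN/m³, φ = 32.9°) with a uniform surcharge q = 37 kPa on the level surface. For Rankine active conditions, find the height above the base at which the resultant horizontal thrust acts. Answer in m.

2.51 m

K_a = 0.2960.
Triangular part P₁ = ½K_aγH² = 106.3 at H/3 = 2.100 m; rectangular part P₂ = K_a q H = 69.00 at H/2 = 3.150 m.
ȳ = (P₁·2.100 + P₂·3.150)/(P₁+P₂) = 2.513 m.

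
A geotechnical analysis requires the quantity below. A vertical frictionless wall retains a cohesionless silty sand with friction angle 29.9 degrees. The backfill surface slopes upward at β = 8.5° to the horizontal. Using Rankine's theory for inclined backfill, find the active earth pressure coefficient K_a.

K_a = cos β · (cos β − √(cos²β − cos²φ)) / (cos β + √(cos²β − cos²φ)).
cos β = 0.9890, cos φ = 0.8669, √(cos²β − cos²φ) = 0.4761.
K_a = 0.9890 × (0.9890 − 0.4761)/(0.9890 + 0.4761) = 0.3463.

0.346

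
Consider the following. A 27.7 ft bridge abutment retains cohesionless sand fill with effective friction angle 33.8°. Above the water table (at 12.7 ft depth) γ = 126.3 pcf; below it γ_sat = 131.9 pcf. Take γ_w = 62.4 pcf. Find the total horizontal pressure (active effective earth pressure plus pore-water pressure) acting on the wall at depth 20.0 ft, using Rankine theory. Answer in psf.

1060 psf

K_a = (1 − sin φ)/(1 + sin φ) = 0.2851.
γ' = 131.9 − 62.4 = 69.50 pcf.
Effective vertical stress at 20.0 ft: σ'_v = 126.3×12.7 + 69.50×7.30 = 2111 psf.
σ'_h = K_a σ'_v = 0.2851 × 2111 = 602.0 psf; u = γ_w × 7.30 = 455.5 psf.
Total σ_h = 602.0 + 455.5 = 1057 psf.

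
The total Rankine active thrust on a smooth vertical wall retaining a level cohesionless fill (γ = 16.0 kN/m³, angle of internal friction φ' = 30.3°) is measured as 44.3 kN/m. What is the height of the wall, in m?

K_a = 0.3293. P_a = ½ K_a γ H² ⇒ H = √(2P_a/(K_a γ)).
H = √(2×44.3/(0.3293×16.0)) = 4.101 m.

4.10 m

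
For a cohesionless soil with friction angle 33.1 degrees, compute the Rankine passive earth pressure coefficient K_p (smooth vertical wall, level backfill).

K_p = (1 + sin φ)/(1 − sin φ) = tan²(45° + 33.1°/2) = 3.406.

3.41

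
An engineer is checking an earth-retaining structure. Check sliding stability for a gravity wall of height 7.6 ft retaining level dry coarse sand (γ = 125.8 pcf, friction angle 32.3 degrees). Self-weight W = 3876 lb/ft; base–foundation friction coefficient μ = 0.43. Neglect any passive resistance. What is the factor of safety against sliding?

K_a = tan²(45° − 32.3°/2) = 0.3035.
P_a = ½K_aγH² = 0.5×0.3035×125.8×7.6² = 1103 lb/ft, acting at H/3 = 2.533 ft above the base.
FS_sliding = μW / P_a = 0.43×3876 / 1103 = 1.512.

1.51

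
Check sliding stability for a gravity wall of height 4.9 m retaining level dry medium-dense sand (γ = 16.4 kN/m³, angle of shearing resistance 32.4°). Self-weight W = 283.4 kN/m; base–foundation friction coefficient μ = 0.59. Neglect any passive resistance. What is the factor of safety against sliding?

2.81

K_a = tan²(45° − 32.4°/2) = 0.3022.
P_a = ½K_aγH² = 0.5×0.3022×16.4×4.9² = 59.50 kN/m, acting at H/3 = 1.633 m above the base.
FS_sliding = μW / P_a = 0.59×283.4 / 59.50 = 2.810.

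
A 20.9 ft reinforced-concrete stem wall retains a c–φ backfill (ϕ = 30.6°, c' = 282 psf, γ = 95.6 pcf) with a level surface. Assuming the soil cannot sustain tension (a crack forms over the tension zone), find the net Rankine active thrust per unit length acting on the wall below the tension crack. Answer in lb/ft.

1730 lb/ft

K_a = 0.3253; √K_a = 0.5704.
Tension-crack depth z_c = 2c/(γ√K_a) = 2×282/(95.6×0.5704) = 10.34 ft.
σ_a at base = K_a γ H − 2c√K_a = 0.3253×95.6×20.9 − 2×282×0.5704 = 328.4 psf.
P_a = ½ × 328.4 × (H − z_c) = 0.5×328.4×10.56 = 1733 lb/ft.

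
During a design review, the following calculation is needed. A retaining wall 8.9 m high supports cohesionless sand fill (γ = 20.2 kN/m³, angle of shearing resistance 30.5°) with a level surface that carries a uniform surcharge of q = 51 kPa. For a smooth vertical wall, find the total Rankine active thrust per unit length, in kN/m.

410 kN/m

K_a = tan²(45° − φ/2) = 0.3267.
Soil triangle: ½ K_a γ H² = 0.5×0.3267×20.2×8.9² = 261.3 kN/m.
Surcharge rectangle: K_a q H = 0.3267×51×8.9 = 148.3 kN/m.
Total = 261.3 + 148.3 = 409.6 kN/m.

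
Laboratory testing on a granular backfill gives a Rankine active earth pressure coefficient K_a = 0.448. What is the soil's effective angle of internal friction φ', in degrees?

22.4°

K_a = tan²(45° − φ/2) ⇒ 45° − φ/2 = arctan(√0.448) = 33.80°.
φ = 2(45° − 33.80°) = 22.41°.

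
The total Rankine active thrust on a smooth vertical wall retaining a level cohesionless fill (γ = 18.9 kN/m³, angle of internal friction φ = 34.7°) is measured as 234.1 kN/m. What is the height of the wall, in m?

K_a = 0.2745. P_a = ½ K_a γ H² ⇒ H = √(2P_a/(K_a γ)).
H = √(2×234.1/(0.2745×18.9)) = 9.500 m.

9.50 m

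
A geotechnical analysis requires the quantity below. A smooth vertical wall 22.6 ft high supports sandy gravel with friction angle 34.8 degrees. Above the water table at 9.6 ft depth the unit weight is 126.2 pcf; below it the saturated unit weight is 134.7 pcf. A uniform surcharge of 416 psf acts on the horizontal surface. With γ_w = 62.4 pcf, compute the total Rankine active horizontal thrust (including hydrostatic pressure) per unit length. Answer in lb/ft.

K_a = tan²(45° − φ/2) = 0.2733.
γ' = 134.7 − 62.4 = 72.30 pcf. h₂ = H − d_w = 13.0 ft.
σ'_h: at surface K_a·q = 113.7; at WT K_a(q+γd_w) = 444.8; at base K_a(q+γd_w+γ'h₂) = 701.7 psf.
P₁ = ½(113.7+444.8)×9.6 = 2681; P₂ = ½(444.8+701.7)×13.0 = 7452; P_w = ½γ_w h₂² = 5273.
Total = 2681+7452+5273 = 15410 lb/ft.

15400 lb/ft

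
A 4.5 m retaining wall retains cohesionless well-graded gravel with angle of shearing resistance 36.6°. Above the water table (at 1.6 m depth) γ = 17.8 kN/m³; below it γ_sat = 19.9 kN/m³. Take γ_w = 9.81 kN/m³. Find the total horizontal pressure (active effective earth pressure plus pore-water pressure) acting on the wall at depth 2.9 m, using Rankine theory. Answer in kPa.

23.3 kPa

K_a = (1 − sin φ)/(1 + sin φ) = 0.2530.
γ' = 19.9 − 9.81 = 10.09 kN/m³.
Effective vertical stress at 2.9 m: σ'_v = 17.8×1.6 + 10.09×1.30 = 41.60 kPa.
σ'_h = K_a σ'_v = 0.2530 × 41.60 = 10.52 kPa; u = γ_w × 1.30 = 12.75 kPa.
Total σ_h = 10.52 + 12.75 = 23.28 kPa.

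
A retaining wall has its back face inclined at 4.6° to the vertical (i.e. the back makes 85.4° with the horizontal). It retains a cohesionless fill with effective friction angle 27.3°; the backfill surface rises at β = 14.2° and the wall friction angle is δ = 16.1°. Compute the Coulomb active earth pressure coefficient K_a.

0.460

K_a = sin²(α+φ) / [sin²α · sin(α−δ) · (1 + √{sin(φ+δ)sin(φ−β) / (sin(α−δ)sin(α+β))})²].
With α = 85.4°, φ = 27.3°, δ = 16.1°, β = 14.2°: K_a = 0.4600.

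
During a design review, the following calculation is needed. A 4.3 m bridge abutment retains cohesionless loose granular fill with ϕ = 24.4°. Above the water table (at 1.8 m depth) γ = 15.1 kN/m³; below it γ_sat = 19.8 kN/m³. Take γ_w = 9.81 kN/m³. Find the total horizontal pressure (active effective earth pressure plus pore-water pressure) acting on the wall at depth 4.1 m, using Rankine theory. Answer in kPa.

43.4 kPa

K_a = (1 − sin φ)/(1 + sin φ) = 0.4153.
γ' = 19.8 − 9.81 = 9.990 kN/m³.
Effective vertical stress at 4.1 m: σ'_v = 15.1×1.8 + 9.990×2.30 = 50.16 kPa.
σ'_h = K_a σ'_v = 0.4153 × 50.16 = 20.83 kPa; u = γ_w × 2.30 = 22.56 kPa.
Total σ_h = 20.83 + 22.56 = 43.39 kPa.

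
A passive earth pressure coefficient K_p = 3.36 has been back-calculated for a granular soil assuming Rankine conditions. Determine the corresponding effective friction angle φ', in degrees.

K_p = (1+sin φ)/(1−sin φ) ⇒ sin φ = (K_p − 1)/(K_p + 1) = 0.5413.
φ = arcsin(0.5413) = 32.77°.

32.8°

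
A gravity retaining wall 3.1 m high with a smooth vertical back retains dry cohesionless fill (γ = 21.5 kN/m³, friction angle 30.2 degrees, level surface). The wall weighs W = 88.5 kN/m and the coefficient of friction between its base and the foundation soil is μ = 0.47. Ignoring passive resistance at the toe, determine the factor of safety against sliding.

1.22

K_a = tan²(45° − 30.2°/2) = 0.3307.
P_a = ½K_aγH² = 0.5×0.3307×21.5×3.1² = 34.16 kN/m, acting at H/3 = 1.033 m above the base.
FS_sliding = μW / P_a = 0.47×88.5 / 34.16 = 1.218.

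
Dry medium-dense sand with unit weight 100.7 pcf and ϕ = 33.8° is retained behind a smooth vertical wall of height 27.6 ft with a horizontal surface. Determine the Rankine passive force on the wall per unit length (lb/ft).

K_p = tan²(45° + φ/2) = 3.508.
P_p = ½ K_p γ H² = 0.5 × 3.508 × 100.7 × 27.6² = 134500 lb/ft.

135000 lb/ft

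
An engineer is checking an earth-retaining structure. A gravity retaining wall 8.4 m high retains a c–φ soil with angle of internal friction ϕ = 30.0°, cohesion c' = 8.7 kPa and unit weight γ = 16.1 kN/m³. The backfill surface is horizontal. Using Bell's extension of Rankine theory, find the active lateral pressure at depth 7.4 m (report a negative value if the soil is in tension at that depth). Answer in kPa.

29.7 kPa

K_a = (1 − sin φ)/(1 + sin φ) = 0.3333.
σ_a = K_a γ z − 2c√K_a = 0.3333×16.1×7.4 − 2×8.7×0.5774 = 29.67 kPa.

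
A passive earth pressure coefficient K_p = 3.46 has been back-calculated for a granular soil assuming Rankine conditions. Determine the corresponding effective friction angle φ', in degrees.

K_p = (1+sin φ)/(1−sin φ) ⇒ sin φ = (K_p − 1)/(K_p + 1) = 0.5516.
φ = arcsin(0.5516) = 33.47°.

33.5°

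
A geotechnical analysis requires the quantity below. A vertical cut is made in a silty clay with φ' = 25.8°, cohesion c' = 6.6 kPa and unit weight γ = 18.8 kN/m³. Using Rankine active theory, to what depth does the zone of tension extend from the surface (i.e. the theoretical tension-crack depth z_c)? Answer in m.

1.12 m

K_a = tan²(45° − 25.8°/2) = 0.3935; √K_a = 0.6273.
The active pressure is zero where K_a γ z = 2c√K_a, so z_c = 2c/(γ√K_a) = 2×6.6/(18.8×0.6273) = 1.119 m.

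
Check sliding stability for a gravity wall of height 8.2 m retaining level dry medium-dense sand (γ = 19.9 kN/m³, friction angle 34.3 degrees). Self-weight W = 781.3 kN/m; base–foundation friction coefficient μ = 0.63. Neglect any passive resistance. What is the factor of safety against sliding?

K_a = tan²(45° − 34.3°/2) = 0.2792.
P_a = ½K_aγH² = 0.5×0.2792×19.9×8.2² = 186.8 kN/m, acting at H/3 = 2.733 m above the base.
FS_sliding = μW / P_a = 0.63×781.3 / 186.8 = 2.635.

2.64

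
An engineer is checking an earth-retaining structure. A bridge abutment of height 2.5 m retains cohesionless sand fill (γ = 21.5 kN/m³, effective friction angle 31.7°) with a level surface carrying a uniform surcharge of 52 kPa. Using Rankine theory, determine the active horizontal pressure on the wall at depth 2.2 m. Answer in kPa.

30.9 kPa

K_a = (1 − sin φ)/(1 + sin φ) = 0.3111.
σ_v = γz + q = 21.5 × 2.2 + 52 = 99.30 kPa.
σ_h = K_a σ_v = 0.3111 × 99.30 = 30.89 kPa.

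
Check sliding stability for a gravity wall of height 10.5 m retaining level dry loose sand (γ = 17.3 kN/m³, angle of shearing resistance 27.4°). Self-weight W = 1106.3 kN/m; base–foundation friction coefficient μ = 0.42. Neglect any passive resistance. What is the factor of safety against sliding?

K_a = tan²(45° − 27.4°/2) = 0.3697.
P_a = ½K_aγH² = 0.5×0.3697×17.3×10.5² = 352.5 kN/m, acting at H/3 = 3.500 m above the base.
FS_sliding = μW / P_a = 0.42×1106.3 / 352.5 = 1.318.

1.32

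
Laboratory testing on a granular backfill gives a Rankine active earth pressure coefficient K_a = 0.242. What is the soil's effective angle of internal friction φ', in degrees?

K_a = tan²(45° − φ/2) ⇒ 45° − φ/2 = arctan(√0.242) = 26.19°.
φ = 2(45° − 26.19°) = 37.61°.

37.6°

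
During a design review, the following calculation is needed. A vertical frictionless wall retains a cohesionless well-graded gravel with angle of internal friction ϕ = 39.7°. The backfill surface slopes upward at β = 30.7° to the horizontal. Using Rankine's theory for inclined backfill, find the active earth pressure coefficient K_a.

K_a = cos β · (cos β − √(cos²β − cos²φ)) / (cos β + √(cos²β − cos²φ)).
cos β = 0.8599, cos φ = 0.7694, √(cos²β − cos²φ) = 0.3839.
K_a = 0.8599 × (0.8599 − 0.3839)/(0.8599 + 0.3839) = 0.3291.

0.329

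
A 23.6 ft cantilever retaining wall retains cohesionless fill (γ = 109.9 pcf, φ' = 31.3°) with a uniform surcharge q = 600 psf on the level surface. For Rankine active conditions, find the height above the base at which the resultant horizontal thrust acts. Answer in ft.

K_a = 0.3162.
Triangular part P₁ = ½K_aγH² = 9677 at H/3 = 7.867 ft; rectangular part P₂ = K_a q H = 4477 at H/2 = 11.80 ft.
ȳ = (P₁·7.867 + P₂·11.80)/(P₁+P₂) = 9.111 ft.

9.11 ft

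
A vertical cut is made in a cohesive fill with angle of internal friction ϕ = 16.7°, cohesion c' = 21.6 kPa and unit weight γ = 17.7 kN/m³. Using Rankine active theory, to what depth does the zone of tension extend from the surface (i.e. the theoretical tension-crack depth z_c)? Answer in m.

3.28 m

K_a = tan²(45° − 16.7°/2) = 0.5536; √K_a = 0.7440.
The active pressure is zero where K_a γ z = 2c√K_a, so z_c = 2c/(γ√K_a) = 2×21.6/(17.7×0.7440) = 3.280 m.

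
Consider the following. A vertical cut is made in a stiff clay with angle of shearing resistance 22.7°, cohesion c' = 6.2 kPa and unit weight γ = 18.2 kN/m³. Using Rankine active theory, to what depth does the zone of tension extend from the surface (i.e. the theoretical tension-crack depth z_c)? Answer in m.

K_a = tan²(45° − 22.7°/2) = 0.4431; √K_a = 0.6657.
The active pressure is zero where K_a γ z = 2c√K_a, so z_c = 2c/(γ√K_a) = 2×6.2/(18.2×0.6657) = 1.024 m.

1.02 m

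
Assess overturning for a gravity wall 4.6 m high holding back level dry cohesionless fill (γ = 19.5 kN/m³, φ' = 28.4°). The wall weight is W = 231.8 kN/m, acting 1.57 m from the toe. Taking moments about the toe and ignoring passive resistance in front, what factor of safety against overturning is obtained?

K_a = tan²(45° − 28.4°/2) = 0.3554.
P_a = ½K_aγH² = 0.5×0.3554×19.5×4.6² = 73.31 kN/m, acting at H/3 = 1.533 m above the base.
Overturning moment M_o = P_a × H/3 = 73.31 × 1.533 = 112.4.
Resisting moment M_r = W × 1.57 = 231.8 × 1.57 = 363.9.
FS_overturning = M_r/M_o = 363.9/112.4 = 3.237.

3.24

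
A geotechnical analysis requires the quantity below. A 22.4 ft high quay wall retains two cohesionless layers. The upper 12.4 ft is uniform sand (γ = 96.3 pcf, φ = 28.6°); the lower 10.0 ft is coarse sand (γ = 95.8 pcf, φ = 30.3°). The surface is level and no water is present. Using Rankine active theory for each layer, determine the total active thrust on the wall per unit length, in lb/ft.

K_a1 = tan²(45°−28.6°/2) = 0.3525; K_a2 = tan²(45°−30.3°/2) = 0.3293.
Layer 1: σ at base = K_a1 γ₁ h₁ = 421.0 psf; P₁ = ½×421.0×12.4 = 2610.
Layer 2: σ_v at top = γ₁h₁ = 1194; σ_h top = K_a2×1194 = 393.2; σ_h base = K_a2×(1194+95.8×10.0) = 708.7.
P₂ = ½(393.2+708.7)×10.0 = 5510. Total P_a = 2610+5510 = 8120 lb/ft.

8120 lb/ft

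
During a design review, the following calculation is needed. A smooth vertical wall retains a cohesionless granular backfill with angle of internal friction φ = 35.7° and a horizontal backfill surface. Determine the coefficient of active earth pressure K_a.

K_a = (1 − sin φ)/(1 + sin φ) = (1 − sin 35.7°)/(1 + sin 35.7°) = 0.2630.

0.263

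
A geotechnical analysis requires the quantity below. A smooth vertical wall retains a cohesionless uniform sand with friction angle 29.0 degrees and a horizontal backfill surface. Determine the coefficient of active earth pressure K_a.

K_a = tan²(45° − φ/2) = tan²(30.50°) = 0.3470.

0.347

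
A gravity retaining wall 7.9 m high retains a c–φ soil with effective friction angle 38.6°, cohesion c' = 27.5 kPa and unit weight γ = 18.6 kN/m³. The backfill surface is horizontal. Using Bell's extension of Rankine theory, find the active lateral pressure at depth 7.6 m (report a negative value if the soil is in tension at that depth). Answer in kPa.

6.27 kPa

K_a = (1 − sin φ)/(1 + sin φ) = 0.2316.
σ_a = K_a γ z − 2c√K_a = 0.2316×18.6×7.6 − 2×27.5×0.4813 = 6.272 kPa.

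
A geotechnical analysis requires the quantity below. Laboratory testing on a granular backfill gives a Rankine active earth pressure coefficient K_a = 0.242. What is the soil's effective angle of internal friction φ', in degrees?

37.6°

K_a = tan²(45° − φ/2) ⇒ 45° − φ/2 = arctan(√0.242) = 26.19°.
φ = 2(45° − 26.19°) = 37.61°.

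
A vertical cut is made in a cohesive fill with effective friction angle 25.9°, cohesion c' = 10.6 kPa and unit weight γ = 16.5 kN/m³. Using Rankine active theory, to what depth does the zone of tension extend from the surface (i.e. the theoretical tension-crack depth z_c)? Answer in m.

K_a = tan²(45° − 25.9°/2) = 0.3920; √K_a = 0.6261.
The active pressure is zero where K_a γ z = 2c√K_a, so z_c = 2c/(γ√K_a) = 2×10.6/(16.5×0.6261) = 2.052 m.

2.05 m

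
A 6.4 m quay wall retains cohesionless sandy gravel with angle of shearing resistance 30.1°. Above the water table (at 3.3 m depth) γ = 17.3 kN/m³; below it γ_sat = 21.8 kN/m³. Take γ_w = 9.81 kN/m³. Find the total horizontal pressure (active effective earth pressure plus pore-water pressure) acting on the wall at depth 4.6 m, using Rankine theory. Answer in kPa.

K_a = (1 − sin φ)/(1 + sin φ) = 0.3320.
γ' = 21.8 − 9.81 = 11.99 kN/m³.
Effective vertical stress at 4.6 m: σ'_v = 17.3×3.3 + 11.99×1.30 = 72.68 kPa.
σ'_h = K_a σ'_v = 0.3320 × 72.68 = 24.13 kPa; u = γ_w × 1.30 = 12.75 kPa.
Total σ_h = 24.13 + 12.75 = 36.88 kPa.

36.9 kPa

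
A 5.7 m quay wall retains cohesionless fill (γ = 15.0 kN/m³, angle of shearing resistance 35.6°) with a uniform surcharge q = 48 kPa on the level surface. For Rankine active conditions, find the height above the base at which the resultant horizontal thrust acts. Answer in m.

K_a = 0.2641.
Triangular part P₁ = ½K_aγH² = 64.36 at H/3 = 1.900 m; rectangular part P₂ = K_a q H = 72.26 at H/2 = 2.850 m.
ȳ = (P₁·1.900 + P₂·2.850)/(P₁+P₂) = 2.402 m.

2.40 m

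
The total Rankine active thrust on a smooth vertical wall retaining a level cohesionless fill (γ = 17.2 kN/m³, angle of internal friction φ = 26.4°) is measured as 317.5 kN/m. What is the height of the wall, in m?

K_a = 0.3844. P_a = ½ K_a γ H² ⇒ H = √(2P_a/(K_a γ)).
H = √(2×317.5/(0.3844×17.2)) = 9.800 m.

9.80 m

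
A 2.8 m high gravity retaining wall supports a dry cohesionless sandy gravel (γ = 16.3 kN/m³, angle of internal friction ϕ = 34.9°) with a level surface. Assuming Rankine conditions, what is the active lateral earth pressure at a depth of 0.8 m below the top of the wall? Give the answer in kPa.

K_a = (1 − sin φ)/(1 + sin φ) = 0.2721.
σ_h = K_a γ z = 0.2721 × 16.3 × 0.8 = 3.549 kPa.

3.55 kPa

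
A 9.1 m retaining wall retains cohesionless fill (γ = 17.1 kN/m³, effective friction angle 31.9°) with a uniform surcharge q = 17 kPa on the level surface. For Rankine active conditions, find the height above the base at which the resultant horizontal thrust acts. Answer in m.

3.31 m

K_a = 0.3085.
Triangular part P₁ = ½K_aγH² = 218.4 at H/3 = 3.033 m; rectangular part P₂ = K_a q H = 47.73 at H/2 = 4.550 m.
ȳ = (P₁·3.033 + P₂·4.550)/(P₁+P₂) = 3.305 m.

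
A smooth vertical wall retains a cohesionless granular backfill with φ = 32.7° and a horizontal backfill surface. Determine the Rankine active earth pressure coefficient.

K_a = tan²(45° − φ/2) = tan²(28.65°) = 0.2985.

0.298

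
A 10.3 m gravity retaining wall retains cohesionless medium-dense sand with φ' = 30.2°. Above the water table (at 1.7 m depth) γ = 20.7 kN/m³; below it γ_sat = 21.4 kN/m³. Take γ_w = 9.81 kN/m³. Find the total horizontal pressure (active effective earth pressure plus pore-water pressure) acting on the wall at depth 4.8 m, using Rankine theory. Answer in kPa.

K_a = (1 − sin φ)/(1 + sin φ) = 0.3307.
γ' = 21.4 − 9.81 = 11.59 kN/m³.
Effective vertical stress at 4.8 m: σ'_v = 20.7×1.7 + 11.59×3.10 = 71.12 kPa.
σ'_h = K_a σ'_v = 0.3307 × 71.12 = 23.52 kPa; u = γ_w × 3.10 = 30.41 kPa.
Total σ_h = 23.52 + 30.41 = 53.93 kPa.

53.9 kPa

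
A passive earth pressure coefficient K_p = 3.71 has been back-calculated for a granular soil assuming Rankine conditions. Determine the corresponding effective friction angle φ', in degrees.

K_p = (1+sin φ)/(1−sin φ) ⇒ sin φ = (K_p − 1)/(K_p + 1) = 0.5754.
φ = arcsin(0.5754) = 35.13°.

35.1°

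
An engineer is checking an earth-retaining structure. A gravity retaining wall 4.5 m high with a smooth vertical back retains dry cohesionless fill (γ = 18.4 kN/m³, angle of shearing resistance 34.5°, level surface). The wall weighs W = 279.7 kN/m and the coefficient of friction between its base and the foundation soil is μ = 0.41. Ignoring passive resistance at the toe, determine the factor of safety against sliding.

2.22

K_a = tan²(45° − 34.5°/2) = 0.2768.
P_a = ½K_aγH² = 0.5×0.2768×18.4×4.5² = 51.57 kN/m, acting at H/3 = 1.500 m above the base.
FS_sliding = μW / P_a = 0.41×279.7 / 51.57 = 2.224.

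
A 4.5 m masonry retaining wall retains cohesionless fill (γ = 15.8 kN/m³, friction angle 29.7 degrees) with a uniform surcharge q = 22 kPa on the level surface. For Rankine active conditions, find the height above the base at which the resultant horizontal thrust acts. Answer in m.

K_a = 0.3374.
Triangular part P₁ = ½K_aγH² = 53.97 at H/3 = 1.500 m; rectangular part P₂ = K_a q H = 33.40 at H/2 = 2.250 m.
ȳ = (P₁·1.500 + P₂·2.250)/(P₁+P₂) = 1.787 m.

1.79 m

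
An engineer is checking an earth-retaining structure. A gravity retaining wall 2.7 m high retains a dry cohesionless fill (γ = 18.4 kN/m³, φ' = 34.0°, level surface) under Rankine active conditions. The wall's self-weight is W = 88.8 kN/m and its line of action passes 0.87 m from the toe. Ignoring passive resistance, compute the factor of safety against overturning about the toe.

4.53

K_a = tan²(45° − 34.0°/2) = 0.2827.
P_a = ½K_aγH² = 0.5×0.2827×18.4×2.7² = 18.96 kN/m, acting at H/3 = 0.9000 m above the base.
Overturning moment M_o = P_a × H/3 = 18.96 × 0.9000 = 17.07.
Resisting moment M_r = W × 0.87 = 88.8 × 0.87 = 77.26.
FS_overturning = M_r/M_o = 77.26/17.07 = 4.527.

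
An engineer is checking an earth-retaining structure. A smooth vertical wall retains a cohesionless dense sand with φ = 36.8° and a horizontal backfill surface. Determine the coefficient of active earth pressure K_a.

0.251

K_a = (1 − sin φ)/(1 + sin φ) = (1 − sin 36.8°)/(1 + sin 36.8°) = 0.2508.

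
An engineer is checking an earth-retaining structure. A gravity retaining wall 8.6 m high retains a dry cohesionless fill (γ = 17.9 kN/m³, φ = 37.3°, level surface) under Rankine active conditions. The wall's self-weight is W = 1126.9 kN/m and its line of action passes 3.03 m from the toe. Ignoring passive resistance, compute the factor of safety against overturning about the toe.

7.33

K_a = tan²(45° − 37.3°/2) = 0.2453.
P_a = ½K_aγH² = 0.5×0.2453×17.9×8.6² = 162.4 kN/m, acting at H/3 = 2.867 m above the base.
Overturning moment M_o = P_a × H/3 = 162.4 × 2.867 = 465.5.
Resisting moment M_r = W × 3.03 = 1126.9 × 3.03 = 3415.
FS_overturning = M_r/M_o = 3415/465.5 = 7.334.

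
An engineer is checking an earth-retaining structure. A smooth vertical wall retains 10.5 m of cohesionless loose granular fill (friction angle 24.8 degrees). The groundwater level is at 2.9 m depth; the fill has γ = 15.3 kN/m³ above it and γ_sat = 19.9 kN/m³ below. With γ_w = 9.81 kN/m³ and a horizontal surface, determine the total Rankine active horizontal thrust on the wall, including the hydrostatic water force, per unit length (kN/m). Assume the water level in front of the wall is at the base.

567 kN/m

K_a = tan²(45° − φ/2) = 0.4090.
γ' = 19.9 − 9.81 = 10.09 kN/m³. Depth below WT = 7.6 m.
σ'_h at WT = K_a γ d_w = 18.15 kPa; at base = 18.15 + K_a γ' × 7.6 = 49.51 kPa.
P₁ (0–2.9 m) = ½×18.15×2.9 = 26.31. P₂ (2.9–10.5 m) = ½(18.15+49.51)×7.6 = 257.1.
P_w = ½ γ_w h₂² = 0.5×9.81×7.6² = 283.3. Total = 26.31+257.1+283.3 = 566.7 kN/m.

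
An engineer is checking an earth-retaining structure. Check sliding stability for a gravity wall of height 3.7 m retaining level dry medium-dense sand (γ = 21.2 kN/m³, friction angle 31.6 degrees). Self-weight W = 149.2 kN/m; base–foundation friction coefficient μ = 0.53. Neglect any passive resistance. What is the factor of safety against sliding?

1.74

K_a = tan²(45° − 31.6°/2) = 0.3123.
P_a = ½K_aγH² = 0.5×0.3123×21.2×3.7² = 45.33 kN/m, acting at H/3 = 1.233 m above the base.
FS_sliding = μW / P_a = 0.53×149.2 / 45.33 = 1.745.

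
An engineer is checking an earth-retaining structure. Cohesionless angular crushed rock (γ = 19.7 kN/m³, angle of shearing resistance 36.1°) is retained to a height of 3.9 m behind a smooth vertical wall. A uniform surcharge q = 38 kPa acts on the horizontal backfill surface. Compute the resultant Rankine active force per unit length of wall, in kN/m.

77.0 kN/m

K_a = tan²(45° − φ/2) = 0.2585.
Soil triangle: ½ K_a γ H² = 0.5×0.2585×19.7×3.9² = 38.73 kN/m.
Surcharge rectangle: K_a q H = 0.2585×38×3.9 = 38.31 kN/m.
Total = 38.73 + 38.31 = 77.04 kN/m.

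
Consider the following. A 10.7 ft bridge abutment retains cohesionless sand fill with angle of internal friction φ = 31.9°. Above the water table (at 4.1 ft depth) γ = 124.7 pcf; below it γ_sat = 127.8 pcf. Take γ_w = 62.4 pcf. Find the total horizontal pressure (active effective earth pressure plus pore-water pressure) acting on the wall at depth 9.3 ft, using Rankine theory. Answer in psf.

587 psf

K_a = (1 − sin φ)/(1 + sin φ) = 0.3085.
γ' = 127.8 − 62.4 = 65.40 pcf.
Effective vertical stress at 9.3 ft: σ'_v = 124.7×4.1 + 65.40×5.20 = 851.4 psf.
σ'_h = K_a σ'_v = 0.3085 × 851.4 = 262.7 psf; u = γ_w × 5.20 = 324.5 psf.
Total σ_h = 262.7 + 324.5 = 587.1 psf.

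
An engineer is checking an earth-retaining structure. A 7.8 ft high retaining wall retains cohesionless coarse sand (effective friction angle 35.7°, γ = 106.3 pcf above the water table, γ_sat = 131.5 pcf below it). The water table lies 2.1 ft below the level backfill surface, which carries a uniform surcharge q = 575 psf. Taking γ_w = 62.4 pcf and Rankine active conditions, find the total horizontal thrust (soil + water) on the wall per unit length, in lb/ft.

K_a = tan²(45° − φ/2) = 0.2630.
γ' = 131.5 − 62.4 = 69.10 pcf. h₂ = H − d_w = 5.7 ft.
σ'_h: at surface K_a·q = 151.2; at WT K_a(q+γd_w) = 209.9; at base K_a(q+γd_w+γ'h₂) = 313.5 psf.
P₁ = ½(151.2+209.9)×2.1 = 379.2; P₂ = ½(209.9+313.5)×5.7 = 1492; P_w = ½γ_w h₂² = 1014.
Total = 379.2+1492+1014 = 2885 lb/ft.

2880 lb/ft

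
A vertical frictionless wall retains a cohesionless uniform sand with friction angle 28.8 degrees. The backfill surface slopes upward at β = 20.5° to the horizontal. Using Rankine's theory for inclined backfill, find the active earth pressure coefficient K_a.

0.448

K_a = cos β · (cos β − √(cos²β − cos²φ)) / (cos β + √(cos²β − cos²φ)).
cos β = 0.9367, cos φ = 0.8763, √(cos²β − cos²φ) = 0.3308.
K_a = 0.9367 × (0.9367 − 0.3308)/(0.9367 + 0.3308) = 0.4477.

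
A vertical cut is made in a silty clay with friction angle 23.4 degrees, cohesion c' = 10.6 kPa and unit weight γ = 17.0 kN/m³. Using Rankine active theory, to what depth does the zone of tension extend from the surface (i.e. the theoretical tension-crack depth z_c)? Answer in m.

1.90 m

K_a = tan²(45° − 23.4°/2) = 0.4315; √K_a = 0.6569.
The active pressure is zero where K_a γ z = 2c√K_a, so z_c = 2c/(γ√K_a) = 2×10.6/(17.0×0.6569) = 1.898 m.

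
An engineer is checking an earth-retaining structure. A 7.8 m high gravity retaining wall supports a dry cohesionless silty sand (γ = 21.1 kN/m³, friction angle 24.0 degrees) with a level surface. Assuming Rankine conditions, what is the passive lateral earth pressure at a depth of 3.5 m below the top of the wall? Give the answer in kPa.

K_p = (1 + sin φ)/(1 − sin φ) = 2.371.
σ_h = K_p γ z = 2.371 × 21.1 × 3.5 = 175.1 kPa.

175 kPa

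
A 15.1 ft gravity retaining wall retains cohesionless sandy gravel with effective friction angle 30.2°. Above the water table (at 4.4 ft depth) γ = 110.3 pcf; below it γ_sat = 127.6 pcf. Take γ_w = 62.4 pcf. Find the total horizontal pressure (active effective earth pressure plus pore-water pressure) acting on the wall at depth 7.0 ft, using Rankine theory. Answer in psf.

K_a = (1 − sin φ)/(1 + sin φ) = 0.3307.
γ' = 127.6 − 62.4 = 65.20 pcf.
Effective vertical stress at 7.0 ft: σ'_v = 110.3×4.4 + 65.20×2.60 = 654.8 psf.
σ'_h = K_a σ'_v = 0.3307 × 654.8 = 216.5 psf; u = γ_w × 2.60 = 162.2 psf.
Total σ_h = 216.5 + 162.2 = 378.8 psf.

379 psf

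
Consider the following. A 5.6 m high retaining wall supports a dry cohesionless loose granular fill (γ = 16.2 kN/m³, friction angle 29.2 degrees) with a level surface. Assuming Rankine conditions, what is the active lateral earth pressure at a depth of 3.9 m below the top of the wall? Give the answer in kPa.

K_a = (1 − sin φ)/(1 + sin φ) = 0.3442.
σ_h = K_a γ z = 0.3442 × 16.2 × 3.9 = 21.75 kPa.

21.7 kPa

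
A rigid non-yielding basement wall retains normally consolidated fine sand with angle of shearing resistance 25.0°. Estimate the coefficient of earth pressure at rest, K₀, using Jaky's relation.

K₀ = 1 − sin φ' = 1 − sin 25.0° = 0.5774.

0.577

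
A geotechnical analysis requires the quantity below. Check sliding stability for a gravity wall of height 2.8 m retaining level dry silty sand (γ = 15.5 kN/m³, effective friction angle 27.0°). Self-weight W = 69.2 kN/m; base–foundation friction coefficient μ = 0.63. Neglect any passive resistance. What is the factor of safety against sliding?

K_a = tan²(45° − 27.0°/2) = 0.3755.
P_a = ½K_aγH² = 0.5×0.3755×15.5×2.8² = 22.82 kN/m, acting at H/3 = 0.9333 m above the base.
FS_sliding = μW / P_a = 0.63×69.2 / 22.82 = 1.911.

1.91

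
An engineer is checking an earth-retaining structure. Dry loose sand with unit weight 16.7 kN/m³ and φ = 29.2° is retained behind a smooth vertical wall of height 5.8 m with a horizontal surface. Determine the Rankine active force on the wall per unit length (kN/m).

K_a = tan²(45° − φ/2) = 0.3442.
P_a = ½ K_a γ H² = 0.5 × 0.3442 × 16.7 × 5.8² = 96.69 kN/m.

96.7 kN/m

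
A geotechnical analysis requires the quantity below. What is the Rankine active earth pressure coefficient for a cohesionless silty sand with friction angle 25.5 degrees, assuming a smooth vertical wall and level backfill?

K_a = tan²(45° − φ/2) = tan²(32.25°) = 0.3981.

0.398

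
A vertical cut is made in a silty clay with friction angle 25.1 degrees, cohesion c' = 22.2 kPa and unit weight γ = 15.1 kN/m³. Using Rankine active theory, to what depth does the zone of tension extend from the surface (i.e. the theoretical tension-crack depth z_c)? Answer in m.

K_a = tan²(45° − 25.1°/2) = 0.4043; √K_a = 0.6358.
The active pressure is zero where K_a γ z = 2c√K_a, so z_c = 2c/(γ√K_a) = 2×22.2/(15.1×0.6358) = 4.624 m.

4.62 m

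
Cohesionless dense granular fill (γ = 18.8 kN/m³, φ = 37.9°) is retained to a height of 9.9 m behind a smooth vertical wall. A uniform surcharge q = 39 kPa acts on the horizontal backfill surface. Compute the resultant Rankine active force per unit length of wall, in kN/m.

312 kN/m

K_a = tan²(45° − φ/2) = 0.2389.
Soil triangle: ½ K_a γ H² = 0.5×0.2389×18.8×9.9² = 220.1 kN/m.
Surcharge rectangle: K_a q H = 0.2389×39×9.9 = 92.25 kN/m.
Total = 220.1 + 92.25 = 312.4 kN/m.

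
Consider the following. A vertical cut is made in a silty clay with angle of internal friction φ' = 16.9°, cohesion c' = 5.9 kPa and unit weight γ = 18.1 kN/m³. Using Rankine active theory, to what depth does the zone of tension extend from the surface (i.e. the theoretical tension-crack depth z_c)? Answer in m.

K_a = tan²(45° − 16.9°/2) = 0.5495; √K_a = 0.7413.
The active pressure is zero where K_a γ z = 2c√K_a, so z_c = 2c/(γ√K_a) = 2×5.9/(18.1×0.7413) = 0.8794 m.

0.879 m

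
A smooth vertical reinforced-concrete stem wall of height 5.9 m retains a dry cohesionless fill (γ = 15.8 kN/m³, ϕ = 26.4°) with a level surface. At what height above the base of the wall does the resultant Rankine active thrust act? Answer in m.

K_a = 0.3844.
The pressure distribution is triangular, so the resultant acts at H/3 above the base = 5.9/3 = 1.967 m.

1.97 m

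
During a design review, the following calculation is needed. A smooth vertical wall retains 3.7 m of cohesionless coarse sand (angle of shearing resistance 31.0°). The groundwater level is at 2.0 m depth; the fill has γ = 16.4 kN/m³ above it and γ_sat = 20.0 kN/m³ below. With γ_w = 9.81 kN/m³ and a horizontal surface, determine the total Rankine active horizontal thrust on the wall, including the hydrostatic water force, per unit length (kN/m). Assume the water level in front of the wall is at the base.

K_a = tan²(45° − φ/2) = 0.3201.
γ' = 20.0 − 9.81 = 10.19 kN/m³. Depth below WT = 1.7 m.
σ'_h at WT = K_a γ d_w = 10.50 kPa; at base = 10.50 + K_a γ' × 1.7 = 16.04 kPa.
P₁ (0–2.0 m) = ½×10.50×2.0 = 10.50. P₂ (2.0–3.7 m) = ½(10.50+16.04)×1.7 = 22.56.
P_w = ½ γ_w h₂² = 0.5×9.81×1.7² = 14.18. Total = 10.50+22.56+14.18 = 47.24 kN/m.

47.2 kN/m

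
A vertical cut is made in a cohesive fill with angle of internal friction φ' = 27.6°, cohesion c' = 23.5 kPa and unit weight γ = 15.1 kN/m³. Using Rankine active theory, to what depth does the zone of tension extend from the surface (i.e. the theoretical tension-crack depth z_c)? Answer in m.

K_a = tan²(45° − 27.6°/2) = 0.3668; √K_a = 0.6056.
The active pressure is zero where K_a γ z = 2c√K_a, so z_c = 2c/(γ√K_a) = 2×23.5/(15.1×0.6056) = 5.139 m.

5.14 m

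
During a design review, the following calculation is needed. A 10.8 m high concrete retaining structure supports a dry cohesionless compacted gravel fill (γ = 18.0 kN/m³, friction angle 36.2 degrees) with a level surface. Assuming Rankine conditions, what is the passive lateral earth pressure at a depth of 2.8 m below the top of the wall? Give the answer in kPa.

K_p = (1 + sin φ)/(1 − sin φ) = 3.885.
σ_h = K_p γ z = 3.885 × 18.0 × 2.8 = 195.8 kPa.

196 kPa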